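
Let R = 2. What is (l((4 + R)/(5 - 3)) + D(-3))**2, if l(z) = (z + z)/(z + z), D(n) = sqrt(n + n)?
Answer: (1 + I*sqrt(6))**2 ≈ -5.0 + 4.899*I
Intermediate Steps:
D(n) = sqrt(2)*sqrt(n) (D(n) = sqrt(2*n) = sqrt(2)*sqrt(n))
l(z) = 1 (l(z) = (2*z)/((2*z)) = (2*z)*(1/(2*z)) = 1)
(l((4 + R)/(5 - 3)) + D(-3))**2 = (1 + sqrt(2)*sqrt(-3))**2 = (1 + sqrt(2)*(I*sqrt(3)))**2 = (1 + I*sqrt(6))**2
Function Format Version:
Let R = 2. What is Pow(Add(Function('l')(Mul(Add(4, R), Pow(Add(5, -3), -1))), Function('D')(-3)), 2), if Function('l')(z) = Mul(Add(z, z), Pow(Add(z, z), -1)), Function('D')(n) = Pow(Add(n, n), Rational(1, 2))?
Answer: Pow(Add(1, Mul(I, Pow(6, Rational(1, 2)))), 2) ≈ Add(-5.0000, Mul(4.8990, I))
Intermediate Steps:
Function('D')(n) = Mul(Pow(2, Rational(1, 2)), Pow(n, Rational(1, 2))) (Function('D')(n) = Pow(Mul(2, n), Rational(1, 2)) = Mul(Pow(2, Rational(1, 2)), Pow(n, Rational(1, 2))))
Function('l')(z) = 1 (Function('l')(z) = Mul(Mul(2, z), Pow(Mul(2, z), -1)) = Mul(Mul(2, z), Mul(Rational(1, 2), Pow(z, -1))) = 1)
Pow(Add(Function('l')(Mul(Add(4, R), Pow(Add(5, -3), -1))), Function('D')(-3)), 2) = Pow(Add(1, Mul(Pow(2, Rational(1, 2)), Pow(-3, Rational(1, 2)))), 2) = Pow(Add(1, Mul(Pow(2, Rational(1, 2)), Mul(I, Pow(3, Rational(1, 2))))), 2) = Pow(Add(1, Mul(I, Pow(6, Rational(1, 2)))), 2)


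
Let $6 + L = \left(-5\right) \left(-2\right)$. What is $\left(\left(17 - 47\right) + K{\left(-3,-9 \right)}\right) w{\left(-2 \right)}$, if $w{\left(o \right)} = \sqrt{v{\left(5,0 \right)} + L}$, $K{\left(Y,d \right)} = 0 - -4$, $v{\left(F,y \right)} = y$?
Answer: $-52$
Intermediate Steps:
$L = 4$ ($L = -6 - -10 = -6 + 10 = 4$)
$K{\left(Y,d \right)} = 4$ ($K{\left(Y,d \right)} = 0 + 4 = 4$)
$w{\left(o \right)} = 2$ ($w{\left(o \right)} = \sqrt{0 + 4} = \sqrt{4} = 2$)
$\left(\left(17 - 47\right) + K{\left(-3,-9 \right)}\right) w{\left(-2 \right)} = \left(\left(17 - 47\right) + 4\right) 2 = \left(-30 + 4\right) 2 = \left(-26\right) 2 = -52$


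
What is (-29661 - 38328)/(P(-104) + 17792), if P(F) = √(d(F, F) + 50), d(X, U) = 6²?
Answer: -604830144/158277589 + 67989*√86/316555178 ≈ -3.8193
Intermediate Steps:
d(X, U) = 36
P(F) = √86 (P(F) = √(36 + 50) = √86)
(-29661 - 38328)/(P(-104) + 17792) = (-29661 - 38328)/(√86 + 17792) = -67989/(17792 + √86)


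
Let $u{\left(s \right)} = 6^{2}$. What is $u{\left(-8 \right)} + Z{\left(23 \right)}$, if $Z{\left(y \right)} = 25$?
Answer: $61$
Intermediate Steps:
$u{\left(s \right)} = 36$
$u{\left(-8 \right)} + Z{\left(23 \right)} = 36 + 25 = 61$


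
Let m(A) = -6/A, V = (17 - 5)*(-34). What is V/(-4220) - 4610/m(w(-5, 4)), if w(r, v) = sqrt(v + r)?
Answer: 102/1055 + 2305*I/3 ≈ 0.096682 + 768.33*I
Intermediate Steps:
w(r, v) = sqrt(r + v)
V = -408 (V = 12*(-34) = -408)
V/(-4220) - 4610/m(w(-5, 4)) = -408/(-4220) - 4610*(-sqrt(-5 + 4)/6) = -408*(-1/4220) - 4610*(-I/6) = 102/1055 - 4610*(-I/6) = 102/1055 - (-2305)*I/3 = 102/1055 + 2305*I/3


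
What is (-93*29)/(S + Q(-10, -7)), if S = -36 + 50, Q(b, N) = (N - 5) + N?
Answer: 2697/5 ≈ 539.40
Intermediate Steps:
Q(b, N) = -5 + 2*N (Q(b, N) = (-5 + N) + N = -5 + 2*N)
S = 14
(-93*29)/(S + Q(-10, -7)) = (-93*29)/(14 + (-5 + 2*(-7))) = -2697/(14 + (-5 - 14)) = -2697/(14 - 19) = -2697/(-5) = -2697*(-⅕) = 2697/5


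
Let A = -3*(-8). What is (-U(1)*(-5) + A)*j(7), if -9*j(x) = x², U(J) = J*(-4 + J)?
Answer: -49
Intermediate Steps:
A = 24
j(x) = -x²/9
(-U(1)*(-5) + A)*j(7) = (-(-4 + 1)*(-5) + 24)*(-⅑*7²) = (-(-3)*(-5) + 24)*(-⅑*49) = (-1*(-3)*(-5) + 24)*(-49/9) = (3*(-5) + 24)*(-49/9) = (-15 + 24)*(-49/9) = 9*(-49/9) = -49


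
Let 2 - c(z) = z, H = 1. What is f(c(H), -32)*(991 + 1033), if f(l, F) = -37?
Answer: -74888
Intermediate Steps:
c(z) = 2 - z
f(c(H), -32)*(991 + 1033) = -37*(991 + 1033) = -37*2024 = -74888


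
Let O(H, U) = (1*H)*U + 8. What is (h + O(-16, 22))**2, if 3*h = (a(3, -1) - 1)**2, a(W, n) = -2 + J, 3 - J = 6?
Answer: 110224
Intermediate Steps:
J = -3 (J = 3 - 1*6 = 3 - 6 = -3)
O(H, U) = 8 + H*U (O(H, U) = H*U + 8 = 8 + H*U)
a(W, n) = -5 (a(W, n) = -2 - 3 = -5)
h = 12 (h = (-5 - 1)**2/3 = (1/3)*(-6)**2 = (1/3)*36 = 12)
(h + O(-16, 22))**2 = (12 + (8 - 16*22))**2 = (12 + (8 - 352))**2 = (12 - 344)**2 = (-332)**2 = 110224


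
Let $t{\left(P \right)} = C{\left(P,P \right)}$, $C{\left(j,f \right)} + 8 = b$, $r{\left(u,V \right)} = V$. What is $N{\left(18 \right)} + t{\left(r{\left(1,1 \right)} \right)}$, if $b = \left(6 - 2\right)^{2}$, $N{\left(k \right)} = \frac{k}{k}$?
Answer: $9$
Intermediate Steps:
$N{\left(k \right)} = 1$
$b = 16$ ($b = 4^{2} = 16$)
$C{\left(j,f \right)} = 8$ ($C{\left(j,f \right)} = -8 + 16 = 8$)
$t{\left(P \right)} = 8$
$N{\left(18 \right)} + t{\left(r{\left(1,1 \right)} \right)} = 1 + 8 = 9$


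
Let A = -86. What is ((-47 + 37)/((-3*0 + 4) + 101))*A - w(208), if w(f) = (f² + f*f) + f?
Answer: -1821284/21 ≈ -86728.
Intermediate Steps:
w(f) = f + 2*f² (w(f) = (f² + f²) + f = 2*f² + f = f + 2*f²)
((-47 + 37)/((-3*0 + 4) + 101))*A - w(208) = ((-47 + 37)/((-3*0 + 4) + 101))*(-86) - 208*(1 + 2*208) = -10/((0 + 4) + 101)*(-86) - 208*(1 + 416) = -10/(4 + 101)*(-86) - 208*417 = -10/105*(-86) - 1*86736 = -10*1/105*(-86) - 86736 = -2/21*(-86) - 86736 = 172/21 - 86736 = -1821284/21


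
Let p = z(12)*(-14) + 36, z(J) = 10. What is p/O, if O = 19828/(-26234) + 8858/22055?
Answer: 7521681310/25615721 ≈ 293.64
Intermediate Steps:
O = -102462884/289295435 (O = 19828*(-1/26234) + 8858*(1/22055) = -9914/13117 + 8858/22055 = -102462884/289295435 ≈ -0.35418)
p = -104 (p = 10*(-14) + 36 = -140 + 36 = -104)
p/O = -104/(-102462884/289295435) = -104*(-289295435/102462884) = 7521681310/25615721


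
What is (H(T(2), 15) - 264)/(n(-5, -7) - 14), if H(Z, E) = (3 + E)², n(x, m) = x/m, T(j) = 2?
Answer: -140/31 ≈ -4.5161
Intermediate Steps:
(H(T(2), 15) - 264)/(n(-5, -7) - 14) = ((3 + 15)² - 264)/(-5/(-7) - 14) = (18² - 264)/(-5*(-⅐) - 14) = (324 - 264)/(5/7 - 14) = 60/(-93/7) = 60*(-7/93) = -140/31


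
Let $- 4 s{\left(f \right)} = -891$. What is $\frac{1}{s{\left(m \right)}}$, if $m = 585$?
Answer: $\frac{4}{891} \approx 0.0044893$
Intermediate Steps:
$s{\left(f \right)} = \frac{891}{4}$ ($s{\left(f \right)} = \left(- \frac{1}{4}\right) \left(-891\right) = \frac{891}{4}$)
$\frac{1}{s{\left(m \right)}} = \frac{1}{\frac{891}{4}} = \frac{4}{891}$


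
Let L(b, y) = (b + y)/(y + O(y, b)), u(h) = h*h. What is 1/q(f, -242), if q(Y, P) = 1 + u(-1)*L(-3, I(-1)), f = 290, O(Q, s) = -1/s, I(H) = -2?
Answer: 1/4 ≈ 0.25000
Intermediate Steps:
u(h) = h**2
L(b, y) = (b + y)/(y - 1/b)
q(Y, P) = 4 (q(Y, P) = 1 + (-1)**2*(-3*(-3 - 2)/(-1 - 3*(-2))) = 1 + 1*(-3*(-5)/(-1 + 6)) = 1 + 1*(-3*(-5)/5) = 1 + 1*(-3*1/5*(-5)) = 1 + 1*3 = 1 + 3 = 4)
1/q(f, -242) = 1/4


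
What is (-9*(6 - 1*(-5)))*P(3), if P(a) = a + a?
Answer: -594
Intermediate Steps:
P(a) = 2*a
(-9*(6 - 1*(-5)))*P(3) = (-9*(6 - 1*(-5)))*(2*3) = -9*(6 + 5)*6 = -9*11*6 = -99*6 = -594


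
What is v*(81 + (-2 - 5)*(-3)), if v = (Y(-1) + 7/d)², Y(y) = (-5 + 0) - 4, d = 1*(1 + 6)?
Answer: 6528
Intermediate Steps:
d = 7 (d = 1*7 = 7)
Y(y) = -9 (Y(y) = -5 - 4 = -9)
v = 64 (v = (-9 + 7/7)² = (-9 + 7*(⅐))² = (-9 + 1)² = (-8)² = 64)
v*(81 + (-2 - 5)*(-3)) = 64*(81 + (-2 - 5)*(-3)) = 64*(81 - 7*(-3)) = 64*(81 + 21) = 64*102 = 6528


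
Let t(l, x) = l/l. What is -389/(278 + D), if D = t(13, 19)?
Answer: -389/279 ≈ -1.3943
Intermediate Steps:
t(l, x) = 1
D = 1
-389/(278 + D) = -389/(278 + 1) = -389/279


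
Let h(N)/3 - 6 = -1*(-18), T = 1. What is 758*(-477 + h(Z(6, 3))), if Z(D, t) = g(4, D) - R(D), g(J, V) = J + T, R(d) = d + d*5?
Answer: -306990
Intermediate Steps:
R(d) = 6*d (R(d) = d + 5*d = 6*d)
g(J, V) = 1 + J (g(J, V) = J + 1 = 1 + J)
Z(D, t) = 5 - 6*D (Z(D, t) = (1 + 4) - 6*D = 5 - 6*D)
h(N) = 72 (h(N) = 18 + 3*(-1*(-18)) = 18 + 3*18 = 18 + 54 = 72)
758*(-477 + h(Z(6, 3))) = 758*(-477 + 72) = 758*(-405) = -306990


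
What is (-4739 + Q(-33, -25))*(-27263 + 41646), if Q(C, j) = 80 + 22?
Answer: -66693971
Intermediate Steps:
Q(C, j) = 102
(-4739 + Q(-33, -25))*(-27263 + 41646) = (-4739 + 102)*(-27263 + 41646) = -4637*14383 = -66693971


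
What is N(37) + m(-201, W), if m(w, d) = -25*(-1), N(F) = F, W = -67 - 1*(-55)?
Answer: 62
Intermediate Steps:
W = -12 (W = -67 + 55 = -12)
m(w, d) = 25
N(37) + m(-201, W) = 37 + 25 = 62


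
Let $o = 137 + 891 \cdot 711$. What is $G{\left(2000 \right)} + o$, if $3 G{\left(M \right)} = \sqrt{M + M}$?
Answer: $633638 + \frac{20 \sqrt{10}}{3} \approx 6.3366 \cdot 10^{5}$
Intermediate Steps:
$G{\left(M \right)} = \frac{\sqrt{2} \sqrt{M}}{3}$ ($G{\left(M \right)} = \frac{\sqrt{M + M}}{3} = \frac{\sqrt{2 M}}{3} = \frac{\sqrt{2} \sqrt{M}}{3}$)
$o = 633638$ ($o = 137 + 633501 = 633638$)
$G{\left(2000 \right)} + o = \frac{\sqrt{2} \sqrt{2000}}{3} + 633638 = \frac{\sqrt{2} \cdot 20 \sqrt{5}}{3} + 633638 = \frac{20 \sqrt{10}}{3} + 633638 = 633638 + \frac{20 \sqrt{10}}{3}$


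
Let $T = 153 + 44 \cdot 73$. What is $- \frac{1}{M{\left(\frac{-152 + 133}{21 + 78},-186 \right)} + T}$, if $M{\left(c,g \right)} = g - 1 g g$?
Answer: $\frac{1}{31417} \approx 3.183 \cdot 10^{-5}$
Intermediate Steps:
$M{\left(c,g \right)} = g - g^{2}$ ($M{\left(c,g \right)} = g - g g = g - g^{2}$)
$T = 3365$ ($T = 153 + 3212 = 3365$)
$- \frac{1}{M{\left(\frac{-152 + 133}{21 + 78},-186 \right)} + T} = - \frac{1}{- 186 \left(1 - -186\right) + 3365} = - \frac{1}{- 186 \left(1 + 186\right) + 3365} = - \frac{1}{\left(-186\right) 187 + 3365} = - \frac{1}{-34782 + 3365} = - \frac{1}{-31417} = \left(-1\right) \left(- \frac{1}{31417}\right) = \frac{1}{31417}$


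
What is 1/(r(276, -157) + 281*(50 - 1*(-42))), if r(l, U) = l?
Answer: 1/26128 ≈ 3.8273e-5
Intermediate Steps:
1/(r(276, -157) + 281*(50 - 1*(-42))) = 1/(276 + 281*(50 - 1*(-42))) = 1/(276 + 281*(50 + 42)) = 1/(276 + 281*92) = 1/(276 + 25852) = 1/26128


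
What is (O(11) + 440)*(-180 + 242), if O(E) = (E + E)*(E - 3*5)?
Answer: 21824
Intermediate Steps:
O(E) = 2*E*(-15 + E) (O(E) = (2*E)*(E - 15) = (2*E)*(-15 + E) = 2*E*(-15 + E))
(O(11) + 440)*(-180 + 242) = (2*11*(-15 + 11) + 440)*(-180 + 242) = (2*11*(-4) + 440)*62 = (-88 + 440)*62 = 352*62 = 21824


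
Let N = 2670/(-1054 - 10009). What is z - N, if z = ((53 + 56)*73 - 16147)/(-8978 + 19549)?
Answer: -62381400/116946973 ≈ -0.53342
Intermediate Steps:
N = -2670/11063 (N = 2670/(-11063) = 2670*(-1/11063) = -2670/11063 ≈ -0.24134)
z = -8190/10571 (z = (109*73 - 16147)/10571 = (7957 - 16147)*(1/10571) = -8190*1/10571 = -8190/10571 ≈ -0.77476)
z - N = -8190/10571 - 1*(-2670/11063) = -8190/10571 + 2670/11063 = -62381400/116946973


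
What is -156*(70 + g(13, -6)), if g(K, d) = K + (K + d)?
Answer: -14040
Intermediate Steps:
g(K, d) = d + 2*K
-156*(70 + g(13, -6)) = -156*(70 + (-6 + 2*13)) = -156*(70 + (-6 + 26)) = -156*(70 + 20) = -156*90 = -14040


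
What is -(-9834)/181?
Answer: 9834/181 ≈ 54.331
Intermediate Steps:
-(-9834)/181 = -66*(-149/181) = 9834/181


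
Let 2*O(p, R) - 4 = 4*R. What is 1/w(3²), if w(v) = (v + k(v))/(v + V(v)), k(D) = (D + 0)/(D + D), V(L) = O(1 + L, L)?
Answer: 58/19 ≈ 3.0526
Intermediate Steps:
O(p, R) = 2 + 2*R (O(p, R) = 2 + (4*R)/2 = 2 + 2*R)
V(L) = 2 + 2*L
k(D) = ½ (k(D) = D/((2*D)) = D*(1/(2*D)) = ½)
w(v) = (½ + v)/(2 + 3*v) (w(v) = (v + ½)/(v + (2 + 2*v)) = (½ + v)/(2 + 3*v))
1/w(3²) = 1/((1 + 2*3²)/(2*(2 + 3*3²))) = 1/((1 + 2*9)/(2*(2 + 3*9))) = 1/((1 + 18)/(2*(2 + 27))) = 1/((½)*19/29) = 1/((½)*(1/29)*19) = 1/(19/58) = 58/19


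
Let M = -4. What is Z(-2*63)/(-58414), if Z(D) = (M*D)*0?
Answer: 0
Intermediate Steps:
Z(D) = 0 (Z(D) = -4*D*0 = 0)
Z(-2*63)/(-58414) = 0/(-58414) = 0*(-1/58414) = 0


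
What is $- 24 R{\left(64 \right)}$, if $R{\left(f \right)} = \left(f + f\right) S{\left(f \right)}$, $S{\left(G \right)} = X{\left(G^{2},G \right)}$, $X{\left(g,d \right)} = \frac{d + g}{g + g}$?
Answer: $-1560$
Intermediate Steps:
$X{\left(g,d \right)} = \frac{d + g}{2 g}$
$S{\left(G \right)} = \frac{G + G^{2}}{2 G^{2}}$
$R{\left(f \right)} = 1 + f$ ($R{\left(f \right)} = \left(f + f\right) \frac{1 + f}{2 f} = 2 f \frac{1 + f}{2 f} = 1 + f$)
$- 24 R{\left(64 \right)} = - 24 \left(1 + 64\right) = \left(-24\right) 65 = -1560$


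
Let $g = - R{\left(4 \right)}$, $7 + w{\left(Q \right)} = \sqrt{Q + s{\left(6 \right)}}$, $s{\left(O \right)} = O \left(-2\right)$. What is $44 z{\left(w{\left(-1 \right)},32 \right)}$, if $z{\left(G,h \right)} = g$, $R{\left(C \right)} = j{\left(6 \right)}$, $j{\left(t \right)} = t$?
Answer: $-264$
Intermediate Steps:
$s{\left(O \right)} = - 2 O$
$R{\left(C \right)} = 6$
$w{\left(Q \right)} = -7 + \sqrt{-12 + Q}$ ($w{\left(Q \right)} = -7 + \sqrt{Q - 12} = -7 + \sqrt{-12 + Q}$)
$g = -6$ ($g = \left(-1\right) 6 = -6$)
$z{\left(G,h \right)} = -6$
$44 z{\left(w{\left(-1 \right)},32 \right)} = 44 \left(-6\right) = -264$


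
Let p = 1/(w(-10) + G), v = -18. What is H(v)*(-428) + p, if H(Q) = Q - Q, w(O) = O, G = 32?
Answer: 1/22 ≈ 0.045455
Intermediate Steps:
H(Q) = 0
p = 1/22 (p = 1/(-10 + 32) = 1/22 ≈ 0.045455)
H(v)*(-428) + p = 0*(-428) + 1/22 = 0 + 1/22 = 1/22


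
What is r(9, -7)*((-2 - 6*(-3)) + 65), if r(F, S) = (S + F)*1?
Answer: 162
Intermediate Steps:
r(F, S) = F + S (r(F, S) = (F + S)*1 = F + S)
r(9, -7)*((-2 - 6*(-3)) + 65) = (9 - 7)*((-2 - 6*(-3)) + 65) = 2*((-2 + 18) + 65) = 2*(16 + 65) = 2*81 = 162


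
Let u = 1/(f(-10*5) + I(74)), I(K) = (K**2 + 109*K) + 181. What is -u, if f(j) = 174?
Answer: -1/13897 ≈ -7.1958e-5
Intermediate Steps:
I(K) = 181 + K**2 + 109*K
u = 1/13897 (u = 1/(174 + (181 + 74**2 + 109*74)) = 1/(174 + (181 + 5476 + 8066)) = 1/(174 + 13723) = 1/13897 ≈ 7.1958e-5)
-u = -1*1/13897 = -1/13897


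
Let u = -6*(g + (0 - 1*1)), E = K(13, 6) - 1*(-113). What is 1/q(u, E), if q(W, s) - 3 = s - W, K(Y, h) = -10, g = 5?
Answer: 1/130 ≈ 0.0076923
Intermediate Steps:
E = 103 (E = -10 - 1*(-113) = -10 + 113 = 103)
u = -24 (u = -6*(5 + (0 - 1*1)) = -6*(5 + (0 - 1)) = -6*(5 - 1) = -6*4 = -24)
q(W, s) = 3 + s - W (q(W, s) = 3 + (s - W) = 3 + s - W)
1/q(u, E) = 1/(3 + 103 - 1*(-24)) = 1/(3 + 103 + 24) = 1/130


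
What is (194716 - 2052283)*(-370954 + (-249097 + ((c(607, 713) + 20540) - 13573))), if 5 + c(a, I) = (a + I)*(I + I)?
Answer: -2357681620977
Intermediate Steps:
c(a, I) = -5 + 2*I*(I + a) (c(a, I) = -5 + (a + I)*(I + I) = -5 + (I + a)*(2*I) = -5 + 2*I*(I + a))
(194716 - 2052283)*(-370954 + (-249097 + ((c(607, 713) + 20540) - 13573))) = (194716 - 2052283)*(-370954 + (-249097 + (((-5 + 2*713² + 2*713*607) + 20540) - 13573))) = -1857567*(-370954 + (-249097 + (((-5 + 2*508369 + 865582) + 20540) - 13573))) = -1857567*(-370954 + (-249097 + (((-5 + 1016738 + 865582) + 20540) - 13573))) = -1857567*(-370954 + (-249097 + ((1882315 + 20540) - 13573))) = -1857567*(-370954 + (-249097 + (1902855 - 13573))) = -1857567*(-370954 + (-249097 + 1889282)) = -1857567*(-370954 + 1640185) = -1857567*1269231 = -2357681620977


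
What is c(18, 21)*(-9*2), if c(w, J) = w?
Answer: -324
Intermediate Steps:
c(18, 21)*(-9*2) = 18*(-9*2) = 18*(-18) = -324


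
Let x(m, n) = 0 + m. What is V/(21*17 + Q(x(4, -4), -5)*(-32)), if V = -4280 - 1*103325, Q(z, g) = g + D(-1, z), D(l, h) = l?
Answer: -107605/549 ≈ -196.00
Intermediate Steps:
x(m, n) = m
Q(z, g) = -1 + g (Q(z, g) = g - 1 = -1 + g)
V = -107605 (V = -4280 - 103325 = -107605)
V/(21*17 + Q(x(4, -4), -5)*(-32)) = -107605/(21*17 + (-1 - 5)*(-32)) = -107605/(357 - 6*(-32)) = -107605/(357 + 192) = -107605/549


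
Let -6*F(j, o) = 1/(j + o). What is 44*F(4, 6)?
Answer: -11/15 ≈ -0.73333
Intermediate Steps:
F(j, o) = -1/(6*(j + o))
44*F(4, 6) = 44*(-1/(6*4 + 6*6)) = 44*(-1/(24 + 36)) = 44*(-1/60) = -11/15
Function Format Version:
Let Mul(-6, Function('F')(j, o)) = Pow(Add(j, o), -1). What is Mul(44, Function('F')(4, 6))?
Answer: Rational(-11, 15) ≈ -0.73333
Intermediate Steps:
Function('F')(j, o) = Mul(Rational(-1, 6), Pow(Add(j, o), -1))
Mul(44, Function('F')(4, 6)) = Mul(44, Mul(-1, Pow(Add(Mul(6, 4), Mul(6, 6)), -1))) = Mul(44, Mul(-1, Pow(Add(24, 36), -1))) = Mul(44, Mul(-1, Pow(60, -1))) = Mul(44, Mul(-1, Rational(1, 60))) = Mul(44, Rational(-1, 60)) = Rational(-11, 15)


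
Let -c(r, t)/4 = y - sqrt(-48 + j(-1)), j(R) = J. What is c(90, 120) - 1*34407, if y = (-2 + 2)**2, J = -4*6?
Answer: -34407 + 24*I*sqrt(2) ≈ -34407.0 + 33.941*I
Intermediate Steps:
J = -24 (J = -1*24 = -24)
j(R) = -24
y = 0 (y = 0**2 = 0)
c(r, t) = 24*I*sqrt(2) (c(r, t) = -4*(0 - sqrt(-48 - 24)) = -4*(0 - sqrt(-72)) = -4*(0 - 6*I*sqrt(2)) = -(-24)*I*sqrt(2) = 24*I*sqrt(2))
c(90, 120) - 1*34407 = 24*I*sqrt(2) - 1*34407 = 24*I*sqrt(2) - 34407 = -34407 + 24*I*sqrt(2)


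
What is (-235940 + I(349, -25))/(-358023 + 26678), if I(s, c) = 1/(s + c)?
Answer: 76444559/107355780 ≈ 0.71207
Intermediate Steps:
I(s, c) = 1/(c + s)
(-235940 + I(349, -25))/(-358023 + 26678) = (-235940 + 1/(-25 + 349))/(-358023 + 26678) = (-235940 + 1/324)/(-331345) = (-235940 + 1/324)*(-1/331345) = -76444559/324*(-1/331345) = 76444559/107355780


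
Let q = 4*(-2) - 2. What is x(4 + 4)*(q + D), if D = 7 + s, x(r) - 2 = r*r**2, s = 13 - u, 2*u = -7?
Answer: 6939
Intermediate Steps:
u = -7/2 (u = (1/2)*(-7) = -7/2 ≈ -3.5000)
s = 33/2 (s = 13 - 1*(-7/2) = 13 + 7/2 = 33/2 ≈ 16.500)
x(r) = 2 + r**3 (x(r) = 2 + r*r**2 = 2 + r**3)
q = -10 (q = -8 - 2 = -10)
D = 47/2 (D = 7 + 33/2 = 47/2 ≈ 23.500)
x(4 + 4)*(q + D) = (2 + (4 + 4)**3)*(-10 + 47/2) = (2 + 8**3)*(27/2) = (2 + 512)*(27/2) = 514*(27/2) = 6939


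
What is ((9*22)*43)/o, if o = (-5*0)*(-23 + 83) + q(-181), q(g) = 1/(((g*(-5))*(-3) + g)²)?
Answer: 71405351424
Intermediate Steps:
q(g) = 1/(256*g²) (q(g) = 1/((-5*g*(-3) + g)²) = 1/((15*g + g)²) = 1/((16*g)²) = 1/(256*g²))
o = 1/8386816 (o = (-5*0)*(-23 + 83) + (1/256)/(-181)² = 0*60 + (1/256)*(1/32761) = 0 + 1/8386816 = 1/8386816 ≈ 1.1923e-7)
((9*22)*43)/o = ((9*22)*43)/(1/8386816) = (198*43)*8386816 = 8514*8386816 = 71405351424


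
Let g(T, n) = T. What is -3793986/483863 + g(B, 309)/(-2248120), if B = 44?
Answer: -2132339274073/271945521890 ≈ -7.8410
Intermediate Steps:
-3793986/483863 + g(B, 309)/(-2248120) = -3793986/483863 + 44/(-2248120) = -3793986*1/483863 + 44*(-1/2248120) = -3793986/483863 - 11/562030 = -2132339274073/271945521890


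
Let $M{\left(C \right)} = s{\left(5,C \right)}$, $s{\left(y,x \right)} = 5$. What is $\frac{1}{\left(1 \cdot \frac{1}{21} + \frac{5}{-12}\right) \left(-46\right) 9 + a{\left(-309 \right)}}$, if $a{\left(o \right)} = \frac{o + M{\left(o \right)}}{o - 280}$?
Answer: $\frac{434}{66533} \approx 0.0065231$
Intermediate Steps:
$M{\left(C \right)} = 5$
$a{\left(o \right)} = \frac{5 + o}{-280 + o}$ ($a{\left(o \right)} = \frac{o + 5}{o - 280} = \frac{5 + o}{-280 + o}$)
$\frac{1}{\left(1 \cdot \frac{1}{21} + \frac{5}{-12}\right) \left(-46\right) 9 + a{\left(-309 \right)}} = \frac{1}{\left(1 \cdot \frac{1}{21} + \frac{5}{-12}\right) \left(-46\right) 9 + \frac{5 - 309}{-280 - 309}} = \frac{1}{\left(1 \cdot \frac{1}{21} + 5 \left(- \frac{1}{12}\right)\right) \left(-46\right) 9 + \frac{1}{-589} \left(-304\right)} = \frac{1}{\left(\frac{1}{21} - \frac{5}{12}\right) \left(-46\right) 9 - - \frac{16}{31}} = \frac{1}{\left(- \frac{31}{84}\right) \left(-46\right) 9 + \frac{16}{31}} = \frac{1}{\frac{713}{42} \cdot 9 + \frac{16}{31}} = \frac{1}{\frac{2139}{14} + \frac{16}{31}} = \frac{1}{\frac{66533}{434}} = \frac{434}{66533}$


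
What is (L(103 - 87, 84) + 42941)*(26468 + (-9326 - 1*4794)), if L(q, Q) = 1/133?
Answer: 10074475656/19 ≈ 5.3024e+8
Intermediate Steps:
L(q, Q) = 1/133
(L(103 - 87, 84) + 42941)*(26468 + (-9326 - 1*4794)) = (1/133 + 42941)*(26468 + (-9326 - 1*4794)) = 5711154*(26468 + (-9326 - 4794))/133 = 5711154*(26468 - 14120)/133 = (5711154/133)*12348 = 10074475656/19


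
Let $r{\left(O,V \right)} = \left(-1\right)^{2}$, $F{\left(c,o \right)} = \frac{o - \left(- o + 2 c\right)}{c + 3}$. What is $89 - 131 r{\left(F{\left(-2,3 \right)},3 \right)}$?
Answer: $-42$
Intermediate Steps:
$F{\left(c,o \right)} = \frac{- 2 c + 2 o}{3 + c}$
$r{\left(O,V \right)} = 1$
$89 - 131 r{\left(F{\left(-2,3 \right)},3 \right)} = 89 - 131 = -42$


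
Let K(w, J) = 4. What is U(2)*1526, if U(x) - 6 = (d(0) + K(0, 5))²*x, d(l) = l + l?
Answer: 57988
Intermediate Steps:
d(l) = 2*l
U(x) = 6 + 16*x (U(x) = 6 + (2*0 + 4)²*x = 6 + (0 + 4)²*x = 6 + 4²*x = 6 + 16*x)
U(2)*1526 = (6 + 16*2)*1526 = (6 + 32)*1526 = 38*1526 = 57988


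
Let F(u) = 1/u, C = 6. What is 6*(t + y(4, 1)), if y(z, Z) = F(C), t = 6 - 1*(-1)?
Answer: 43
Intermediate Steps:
t = 7 (t = 6 + 1 = 7)
y(z, Z) = ⅙ (y(z, Z) = 1/6 = ⅙)
6*(t + y(4, 1)) = 6*(7 + ⅙) = 6*(43/6) = 43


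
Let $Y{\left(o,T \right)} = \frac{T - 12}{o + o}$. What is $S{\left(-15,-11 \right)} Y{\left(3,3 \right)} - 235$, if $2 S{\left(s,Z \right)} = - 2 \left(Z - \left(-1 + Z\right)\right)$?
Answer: $- \frac{467}{2} \approx -233.5$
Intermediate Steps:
$Y{\left(o,T \right)} = \frac{-12 + T}{2 o}$
$S{\left(s,Z \right)} = -1$ ($S{\left(s,Z \right)} = \frac{\left(-2\right) \left(Z - \left(-1 + Z\right)\right)}{2} = \frac{\left(-2\right) 1}{2} = \frac{1}{2} \left(-2\right) = -1$)
$S{\left(-15,-11 \right)} Y{\left(3,3 \right)} - 235 = - \frac{-12 + 3}{2 \cdot 3} - 235 = - \frac{-9}{2 \cdot 3} - 235 = \left(-1\right) \left(- \frac{3}{2}\right) - 235 = \frac{3}{2} - 235 = - \frac{467}{2}$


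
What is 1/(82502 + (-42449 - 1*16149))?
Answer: 1/23904 ≈ 4.1834e-5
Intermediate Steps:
1/(82502 + (-42449 - 1*16149)) = 1/(82502 + (-42449 - 16149)) = 1/(82502 - 58598) = 1/23904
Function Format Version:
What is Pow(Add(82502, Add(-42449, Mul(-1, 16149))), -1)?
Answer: Rational(1, 23904) ≈ 4.1834e-5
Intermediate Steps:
Pow(Add(82502, Add(-42449, Mul(-1, 16149))), -1) = Pow(Add(82502, Add(-42449, -16149)), -1) = Pow(Add(82502, -58598), -1) = Pow(23904, -1) = Rational(1, 23904)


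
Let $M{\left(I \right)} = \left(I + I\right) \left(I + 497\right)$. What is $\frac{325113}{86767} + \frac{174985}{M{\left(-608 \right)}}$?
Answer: $\frac{59065375783}{11711462592} \approx 5.0434$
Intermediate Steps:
$M{\left(I \right)} = 2 I \left(497 + I\right)$
$\frac{325113}{86767} + \frac{174985}{M{\left(-608 \right)}} = \frac{325113}{86767} + \frac{174985}{2 \left(-608\right) \left(497 - 608\right)} = 325113 \cdot \frac{1}{86767} + \frac{174985}{2 \left(-608\right) \left(-111\right)} = \frac{325113}{86767} + \frac{174985}{134976} = \frac{59065375783}{11711462592}$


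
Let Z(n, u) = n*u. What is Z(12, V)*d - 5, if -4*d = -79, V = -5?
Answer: -1190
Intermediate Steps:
d = 79/4 (d = -1/4*(-79) = 79/4 ≈ 19.750)
Z(12, V)*d - 5 = (12*(-5))*(79/4) - 5 = -60*79/4 - 5 = -1185 - 5 = -1190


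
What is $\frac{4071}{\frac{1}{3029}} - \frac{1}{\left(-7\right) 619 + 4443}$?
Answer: $\frac{1356416489}{110} \approx 1.2331 \cdot 10^{7}$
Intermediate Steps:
$\frac{4071}{\frac{1}{3029}} - \frac{1}{\left(-7\right) 619 + 4443} = 4071 \frac{1}{\frac{1}{3029}} - \frac{1}{-4333 + 4443} = 4071 \cdot 3029 - \frac{1}{110} = 12331059 - \frac{1}{110} = \frac{1356416489}{110}$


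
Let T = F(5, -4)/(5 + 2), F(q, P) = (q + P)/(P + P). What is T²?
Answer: 1/3136 ≈ 0.00031888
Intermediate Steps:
F(q, P) = (P + q)/(2*P) (F(q, P) = (P + q)/((2*P)) = (P + q)*(1/(2*P)) = (P + q)/(2*P))
T = -1/56 (T = ((½)*(-4 + 5)/(-4))/(5 + 2) = ((½)*(-¼)*1)/7 = -⅛*⅐ = -1/56 ≈ -0.017857)
T² = (-1/56)² = 1/3136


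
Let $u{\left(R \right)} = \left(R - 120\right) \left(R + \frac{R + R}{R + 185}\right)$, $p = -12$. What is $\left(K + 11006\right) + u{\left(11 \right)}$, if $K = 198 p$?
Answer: $\frac{727039}{98} \approx 7418.8$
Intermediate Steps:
$K = -2376$ ($K = 198 \left(-12\right) = -2376$)
$u{\left(R \right)} = \left(-120 + R\right) \left(R + \frac{2 R}{185 + R}\right)$
$\left(K + 11006\right) + u{\left(11 \right)} = \left(-2376 + 11006\right) + \frac{11 \left(-22440 + 11^{2} + 67 \cdot 11\right)}{185 + 11} = 8630 + \frac{11 \left(-22440 + 121 + 737\right)}{196} = 8630 + 11 \cdot \frac{1}{196} \left(-21582\right) = 8630 - \frac{118701}{98} = \frac{727039}{98}$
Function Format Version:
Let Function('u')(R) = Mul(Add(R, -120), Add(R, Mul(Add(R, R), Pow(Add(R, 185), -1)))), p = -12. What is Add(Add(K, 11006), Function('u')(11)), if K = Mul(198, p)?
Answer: Rational(727039, 98) ≈ 7418.8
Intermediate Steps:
K = -2376 (K = Mul(198, -12) = -2376)
Function('u')(R) = Mul(Add(-120, R), Add(R, Mul(2, R, Pow(Add(185, R), -1)))) (Function('u')(R) = Mul(Add(-120, R), Add(R, Mul(Mul(2, R), Pow(Add(185, R), -1)))) = Mul(Add(-120, R), Add(R, Mul(2, R, Pow(Add(185, R), -1)))))
Add(Add(K, 11006), Function('u')(11)) = Add(Add(-2376, 11006), Mul(11, Pow(Add(185, 11), -1), Add(-22440, Pow(11, 2), Mul(67, 11)))) = Add(8630, Mul(11, Pow(196, -1), Add(-22440, 121, 737))) = Add(8630, Mul(11, Rational(1, 196), -21582)) = Add(8630, Rational(-118701, 98)) = Rational(727039, 98)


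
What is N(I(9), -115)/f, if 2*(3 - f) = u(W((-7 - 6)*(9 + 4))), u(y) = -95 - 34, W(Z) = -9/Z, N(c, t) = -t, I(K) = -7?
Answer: 46/27 ≈ 1.7037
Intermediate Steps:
u(y) = -129
f = 135/2 (f = 3 - 1/2*(-129) = 3 + 129/2 = 135/2 ≈ 67.500)
N(I(9), -115)/f = (-1*(-115))/(135/2) = 115*(2/135) = 46/27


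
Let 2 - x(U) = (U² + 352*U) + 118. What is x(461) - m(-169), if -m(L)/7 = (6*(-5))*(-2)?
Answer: -374489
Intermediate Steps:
m(L) = -420 (m(L) = -7*6*(-5)*(-2) = -(-210)*(-2) = -7*60 = -420)
x(U) = -116 - U² - 352*U (x(U) = 2 - ((U² + 352*U) + 118) = 2 - (118 + U² + 352*U) = 2 + (-118 - U² - 352*U) = -116 - U² - 352*U)
x(461) - m(-169) = (-116 - 1*461² - 352*461) - 1*(-420) = (-116 - 1*212521 - 162272) + 420 = (-116 - 212521 - 162272) + 420 = -374909 + 420 = -374489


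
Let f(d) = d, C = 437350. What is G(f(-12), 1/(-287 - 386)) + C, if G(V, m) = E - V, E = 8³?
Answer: 437874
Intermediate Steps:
E = 512
G(V, m) = 512 - V
G(f(-12), 1/(-287 - 386)) + C = (512 - 1*(-12)) + 437350 = (512 + 12) + 437350 = 524 + 437350 = 437874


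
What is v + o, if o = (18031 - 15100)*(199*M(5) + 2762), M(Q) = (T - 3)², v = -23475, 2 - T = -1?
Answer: 8071947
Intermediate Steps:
T = 3 (T = 2 - 1*(-1) = 2 + 1 = 3)
M(Q) = 0 (M(Q) = (3 - 3)² = 0² = 0)
o = 8095422 (o = (18031 - 15100)*(199*0 + 2762) = 2931*(0 + 2762) = 2931*2762 = 8095422)
v + o = -23475 + 8095422 = 8071947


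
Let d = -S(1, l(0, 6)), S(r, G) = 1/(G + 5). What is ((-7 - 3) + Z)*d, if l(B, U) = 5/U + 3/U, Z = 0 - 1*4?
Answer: 42/19 ≈ 2.2105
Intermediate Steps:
Z = -4 (Z = 0 - 4 = -4)
l(B, U) = 8/U
S(r, G) = 1/(5 + G)
d = -3/19 (d = -1/(5 + 8/6) = -1/(5 + 8*(1/6)) = -1/(5 + 4/3) = -1/19/3 = -1*3/19 = -3/19 ≈ -0.15789)
((-7 - 3) + Z)*d = ((-7 - 3) - 4)*(-3/19) = (-10 - 4)*(-3/19) = -14*(-3/19) = 42/19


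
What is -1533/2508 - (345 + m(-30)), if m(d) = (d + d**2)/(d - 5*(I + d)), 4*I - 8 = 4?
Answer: -2071005/5852 ≈ -353.90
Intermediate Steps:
I = 3 (I = 2 + (1/4)*4 = 2 + 1 = 3)
m(d) = (d + d**2)/(-15 - 4*d) (m(d) = (d + d**2)/(d - 5*(3 + d)) = (d + d**2)/(d + (-15 - 5*d)) = (d + d**2)/(-15 - 4*d))
-1533/2508 - (345 + m(-30)) = -1533/2508 - (345 - 1*(-30)*(1 - 30)/(15 + 4*(-30))) = -1533*1/2508 - (345 - 1*(-30)*(-29)/(15 - 120)) = -511/836 - (345 - 1*(-30)*(-29)/(-105)) = -511/836 - (345 - 1*(-30)*(-1/105)*(-29)) = -511/836 - (345 + 58/7) = -511/836 - 1*2473/7 = -511/836 - 2473/7 = -2071005/5852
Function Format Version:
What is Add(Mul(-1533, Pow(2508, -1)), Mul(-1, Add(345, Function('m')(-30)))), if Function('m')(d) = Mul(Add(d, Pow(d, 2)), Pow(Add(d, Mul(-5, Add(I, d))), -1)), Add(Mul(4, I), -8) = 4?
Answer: Rational(-2071005, 5852) ≈ -353.90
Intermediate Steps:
I = 3 (I = Add(2, Mul(Rational(1, 4), 4)) = Add(2, 1) = 3)
Function('m')(d) = Mul(Pow(Add(-15, Mul(-4, d)), -1), Add(d, Pow(d, 2))) (Function('m')(d) = Mul(Add(d, Pow(d, 2)), Pow(Add(d, Mul(-5, Add(3, d))), -1)) = Mul(Add(d, Pow(d, 2)), Pow(Add(d, Add(-15, Mul(-5, d))), -1)) = Mul(Add(d, Pow(d, 2)), Pow(Add(-15, Mul(-4, d)), -1)) = Mul(Pow(Add(-15, Mul(-4, d)), -1), Add(d, Pow(d, 2))))
Add(Mul(-1533, Pow(2508, -1)), Mul(-1, Add(345, Function('m')(-30)))) = Add(Mul(-1533, Pow(2508, -1)), Mul(-1, Add(345, Mul(-1, -30, Pow(Add(15, Mul(4, -30)), -1), Add(1, -30))))) = Add(Mul(-1533, Rational(1, 2508)), Mul(-1, Add(345, Mul(-1, -30, Pow(Add(15, -120), -1), -29)))) = Add(Rational(-511, 836), Mul(-1, Add(345, Mul(-1, -30, Pow(-105, -1), -29)))) = Add(Rational(-511, 836), Mul(-1, Add(345, Mul(-1, -30, Rational(-1, 105), -29)))) = Add(Rational(-511, 836), Mul(-1, Add(345, Rational(58, 7)))) = Add(Rational(-511, 836), Mul(-1, Rational(2473, 7))) = Add(Rational(-511, 836), Rational(-2473, 7)) = Rational(-2071005, 5852)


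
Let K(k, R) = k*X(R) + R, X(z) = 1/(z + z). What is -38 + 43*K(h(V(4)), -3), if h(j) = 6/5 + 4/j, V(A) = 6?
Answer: -8117/45 ≈ -180.38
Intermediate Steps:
h(j) = 6/5 + 4/j (h(j) = 6*(⅕) + 4/j = 6/5 + 4/j)
X(z) = 1/(2*z)
K(k, R) = R + k/(2*R) (K(k, R) = k*(1/(2*R)) + R = k/(2*R) + R = R + k/(2*R))
-38 + 43*K(h(V(4)), -3) = -38 + 43*(-3 + (½)*(6/5 + 4/6)/(-3)) = -38 + 43*(-3 + (½)*(6/5 + 4*(⅙))*(-⅓)) = -38 + 43*(-3 + (½)*(6/5 + ⅔)*(-⅓)) = -38 + 43*(-3 + (½)*(28/15)*(-⅓)) = -38 + 43*(-3 - 14/45) = -38 + 43*(-149/45) = -38 - 6407/45 = -8117/45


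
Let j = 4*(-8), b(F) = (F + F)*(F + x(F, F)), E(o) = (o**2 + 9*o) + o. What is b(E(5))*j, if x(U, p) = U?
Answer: -720000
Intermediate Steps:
E(o) = o**2 + 10*o
b(F) = 4*F**2 (b(F) = (F + F)*(F + F) = (2*F)*(2*F) = 4*F**2)
j = -32
b(E(5))*j = (4*(5*(10 + 5))**2)*(-32) = (4*(5*15)**2)*(-32) = (4*75**2)*(-32) = (4*5625)*(-32) = 22500*(-32) = -720000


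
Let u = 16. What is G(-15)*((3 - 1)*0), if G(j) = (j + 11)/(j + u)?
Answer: 0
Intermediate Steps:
G(j) = (11 + j)/(16 + j) (G(j) = (j + 11)/(j + 16) = (11 + j)/(16 + j))
G(-15)*((3 - 1)*0) = ((11 - 15)/(16 - 15))*((3 - 1)*0) = (-4/1)*(2*0) = (1*(-4))*0 = -4*0 = 0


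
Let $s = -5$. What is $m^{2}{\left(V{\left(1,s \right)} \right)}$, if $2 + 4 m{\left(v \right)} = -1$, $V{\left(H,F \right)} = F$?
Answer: $\frac{9}{16} \approx 0.5625$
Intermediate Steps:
$m{\left(v \right)} = - \frac{3}{4}$ ($m{\left(v \right)} = - \frac{1}{2} + \frac{1}{4} \left(-1\right) = - \frac{1}{2} - \frac{1}{4} = - \frac{3}{4}$)
$m^{2}{\left(V{\left(1,s \right)} \right)} = \left(- \frac{3}{4}\right)^{2} = \frac{9}{16}$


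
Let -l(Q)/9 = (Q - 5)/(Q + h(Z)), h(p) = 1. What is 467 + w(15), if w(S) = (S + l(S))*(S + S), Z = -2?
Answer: 2993/4 ≈ 748.25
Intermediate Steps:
l(Q) = -9*(-5 + Q)/(1 + Q) (l(Q) = -9*(Q - 5)/(Q + 1) = -9*(-5 + Q)/(1 + Q))
w(S) = 2*S*(S + 9*(5 - S)/(1 + S)) (w(S) = (S + 9*(5 - S)/(1 + S))*(S + S) = (S + 9*(5 - S)/(1 + S))*(2*S) = 2*S*(S + 9*(5 - S)/(1 + S)))
467 + w(15) = 467 + 2*15*(45 + 15² - 8*15)/(1 + 15) = 467 + 2*15*(45 + 225 - 120)/16 = 467 + 2*15*(1/16)*150 = 467 + 1125/4 = 2993/4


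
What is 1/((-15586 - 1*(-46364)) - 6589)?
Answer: 1/24189 ≈ 4.1341e-5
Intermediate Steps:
1/((-15586 - 1*(-46364)) - 6589) = 1/((-15586 + 46364) - 6589) = 1/(30778 - 6589) = 1/24189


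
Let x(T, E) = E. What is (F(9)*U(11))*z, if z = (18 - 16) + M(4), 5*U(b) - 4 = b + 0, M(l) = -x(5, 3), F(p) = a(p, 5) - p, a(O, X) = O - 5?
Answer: 15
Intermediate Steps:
a(O, X) = -5 + O
F(p) = -5 (F(p) = (-5 + p) - p = -5)
M(l) = -3 (M(l) = -1*3 = -3)
U(b) = ⅘ + b/5 (U(b) = ⅘ + (b + 0)/5 = ⅘ + b/5)
z = -1 (z = (18 - 16) - 3 = 2 - 3 = -1)
(F(9)*U(11))*z = -5*(⅘ + (⅕)*11)*(-1) = -5*(⅘ + 11/5)*(-1) = -5*3*(-1) = -15*(-1) = 15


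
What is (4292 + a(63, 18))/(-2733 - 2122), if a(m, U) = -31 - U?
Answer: -4243/4855 ≈ -0.87394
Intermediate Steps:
(4292 + a(63, 18))/(-2733 - 2122) = (4292 + (-31 - 1*18))/(-2733 - 2122) = (4292 + (-31 - 18))/(-4855) = (4292 - 49)*(-1/4855) = 4243*(-1/4855) = -4243/4855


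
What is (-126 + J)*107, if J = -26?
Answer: -16264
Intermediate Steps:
(-126 + J)*107 = (-126 - 26)*107 = -152*107 = -16264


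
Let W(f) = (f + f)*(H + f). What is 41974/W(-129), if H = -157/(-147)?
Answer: 1028363/808658 ≈ 1.2717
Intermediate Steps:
H = 157/147 (H = -157*(-1/147) = 157/147 ≈ 1.0680)
W(f) = 2*f*(157/147 + f) (W(f) = (f + f)*(157/147 + f) = (2*f)*(157/147 + f) = 2*f*(157/147 + f))
41974/W(-129) = 41974/(((2/147)*(-129)*(157 + 147*(-129)))) = 41974/(((2/147)*(-129)*(157 - 18963))) = 41974/(((2/147)*(-129)*(-18806))) = 41974/(1617316/49) = 41974*(49/1617316) = 1028363/808658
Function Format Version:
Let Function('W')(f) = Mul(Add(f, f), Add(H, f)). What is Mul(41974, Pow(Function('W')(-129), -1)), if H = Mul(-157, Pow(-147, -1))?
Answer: Rational(1028363, 808658) ≈ 1.2717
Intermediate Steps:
H = Rational(157, 147) (H = Mul(-157, Rational(-1, 147)) = Rational(157, 147) ≈ 1.0680)
Function('W')(f) = Mul(2, f, Add(Rational(157, 147), f)) (Function('W')(f) = Mul(Add(f, f), Add(Rational(157, 147), f)) = Mul(Mul(2, f), Add(Rational(157, 147), f)) = Mul(2, f, Add(Rational(157, 147), f)))
Mul(41974, Pow(Function('W')(-129), -1)) = Mul(41974, Pow(Mul(Rational(2, 147), -129, Add(157, Mul(147, -129))), -1)) = Mul(41974, Pow(Mul(Rational(2, 147), -129, Add(157, -18963)), -1)) = Mul(41974, Pow(Mul(Rational(2, 147), -129, -18806), -1)) = Mul(41974, Pow(Rational(1617316, 49), -1)) = Mul(41974, Rational(49, 1617316)) = Rational(1028363, 808658)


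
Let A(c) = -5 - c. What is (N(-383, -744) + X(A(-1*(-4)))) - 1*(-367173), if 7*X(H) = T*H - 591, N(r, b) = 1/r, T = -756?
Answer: 986770385/2681 ≈ 3.6806e+5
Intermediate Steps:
X(H) = -591/7 - 108*H (X(H) = (-756*H - 591)/7 = (-591 - 756*H)/7 = -591/7 - 108*H)
(N(-383, -744) + X(A(-1*(-4)))) - 1*(-367173) = (1/(-383) + (-591/7 - 108*(-5 - (-1)*(-4)))) - 1*(-367173) = (-1/383 + (-591/7 - 108*(-5 - 1*4))) + 367173 = (-1/383 + (-591/7 - 108*(-5 - 4))) + 367173 = (-1/383 + (-591/7 - 108*(-9))) + 367173 = (-1/383 + (-591/7 + 972)) + 367173 = (-1/383 + 6213/7) + 367173 = 2379572/2681 + 367173 = 986770385/2681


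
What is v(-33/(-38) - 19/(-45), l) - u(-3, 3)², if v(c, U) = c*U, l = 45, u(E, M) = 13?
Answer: -4215/38 ≈ -110.92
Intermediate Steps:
v(c, U) = U*c
v(-33/(-38) - 19/(-45), l) - u(-3, 3)² = 45*(-33/(-38) - 19/(-45)) - 1*13² = 45*(-33*(-1/38) - 19*(-1/45)) - 1*169 = 45*(33/38 + 19/45) - 169 = 45*(2207/1710) - 169 = 2207/38 - 169 = -4215/38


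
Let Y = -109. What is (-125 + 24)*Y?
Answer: 11009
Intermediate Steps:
(-125 + 24)*Y = (-125 + 24)*(-109) = -101*(-109) = 11009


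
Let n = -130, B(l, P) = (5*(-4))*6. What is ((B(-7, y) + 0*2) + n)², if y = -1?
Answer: 62500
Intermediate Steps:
B(l, P) = -120 (B(l, P) = -20*6 = -120)
((B(-7, y) + 0*2) + n)² = ((-120 + 0*2) - 130)² = ((-120 + 0) - 130)² = (-120 - 130)² = (-250)² = 62500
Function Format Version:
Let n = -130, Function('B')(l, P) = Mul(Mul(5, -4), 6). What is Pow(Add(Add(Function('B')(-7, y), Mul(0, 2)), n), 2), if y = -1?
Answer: 62500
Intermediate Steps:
Function('B')(l, P) = -120 (Function('B')(l, P) = Mul(-20, 6) = -120)
Pow(Add(Add(Function('B')(-7, y), Mul(0, 2)), n), 2) = Pow(Add(Add(-120, Mul(0, 2)), -130), 2) = Pow(Add(Add(-120, 0), -130), 2) = Pow(Add(-120, -130), 2) = Pow(-250, 2) = 62500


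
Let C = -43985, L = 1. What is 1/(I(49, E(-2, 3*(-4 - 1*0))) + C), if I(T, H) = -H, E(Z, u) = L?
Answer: -1/43986 ≈ -2.2735e-5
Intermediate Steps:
E(Z, u) = 1
1/(I(49, E(-2, 3*(-4 - 1*0))) + C) = 1/(-1*1 - 43985) = 1/(-1 - 43985) = 1/(-43986) = -1/43986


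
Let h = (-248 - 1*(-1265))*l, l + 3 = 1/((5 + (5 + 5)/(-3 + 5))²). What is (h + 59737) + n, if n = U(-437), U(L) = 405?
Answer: 5710117/100 ≈ 57101.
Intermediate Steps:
n = 405
l = -299/100 (l = -3 + 1/((5 + (5 + 5)/(-3 + 5))²) = -3 + 1/((5 + 10/2)²) = -3 + 1/((5 + 10*(½))²) = -3 + 1/((5 + 5)²) = -3 + 1/(10²) = -3 + 1/100 = -299/100 ≈ -2.9900)
h = -304083/100 (h = (-248 - 1*(-1265))*(-299/100) = (-248 + 1265)*(-299/100) = 1017*(-299/100) = -304083/100 ≈ -3040.8)
(h + 59737) + n = (-304083/100 + 59737) + 405 = 5669617/100 + 405 = 5710117/100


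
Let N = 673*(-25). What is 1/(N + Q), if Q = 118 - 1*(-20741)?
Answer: 1/4034 ≈ 0.00024789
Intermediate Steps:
N = -16825
Q = 20859 (Q = 118 + 20741 = 20859)
1/(N + Q) = 1/(-16825 + 20859) = 1/4034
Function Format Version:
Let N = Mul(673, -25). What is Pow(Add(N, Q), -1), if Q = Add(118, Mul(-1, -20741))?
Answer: Rational(1, 4034) ≈ 0.00024789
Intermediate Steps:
N = -16825
Q = 20859 (Q = Add(118, 20741) = 20859)
Pow(Add(N, Q), -1) = Pow(Add(-16825, 20859), -1) = Pow(4034, -1) = Rational(1, 4034)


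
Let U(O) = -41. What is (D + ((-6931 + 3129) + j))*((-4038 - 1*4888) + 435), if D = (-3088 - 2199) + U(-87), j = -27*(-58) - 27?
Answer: 64455181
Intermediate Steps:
j = 1539 (j = 1566 - 27 = 1539)
D = -5328 (D = (-3088 - 2199) - 41 = -5287 - 41 = -5328)
(D + ((-6931 + 3129) + j))*((-4038 - 1*4888) + 435) = (-5328 + ((-6931 + 3129) + 1539))*((-4038 - 1*4888) + 435) = (-5328 + (-3802 + 1539))*((-4038 - 4888) + 435) = (-5328 - 2263)*(-8926 + 435) = -7591*(-8491) = 64455181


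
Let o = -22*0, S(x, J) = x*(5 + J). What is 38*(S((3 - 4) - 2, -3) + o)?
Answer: -228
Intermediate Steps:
o = 0
38*(S((3 - 4) - 2, -3) + o) = 38*(((3 - 4) - 2)*(5 - 3) + 0) = 38*((-1 - 2)*2 + 0) = 38*(-3*2 + 0) = 38*(-6 + 0) = 38*(-6) = -228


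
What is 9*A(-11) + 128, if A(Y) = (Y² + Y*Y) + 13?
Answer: 2423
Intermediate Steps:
A(Y) = 13 + 2*Y² (A(Y) = (Y² + Y²) + 13 = 2*Y² + 13 = 13 + 2*Y²)
9*A(-11) + 128 = 9*(13 + 2*(-11)²) + 128 = 9*(13 + 2*121) + 128 = 9*(13 + 242) + 128 = 9*255 + 128 = 2295 + 128 = 2423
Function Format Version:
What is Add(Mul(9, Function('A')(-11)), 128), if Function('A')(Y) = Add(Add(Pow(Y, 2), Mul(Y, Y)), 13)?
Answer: 2423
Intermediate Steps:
Function('A')(Y) = Add(13, Mul(2, Pow(Y, 2))) (Function('A')(Y) = Add(Add(Pow(Y, 2), Pow(Y, 2)), 13) = Add(Mul(2, Pow(Y, 2)), 13) = Add(13, Mul(2, Pow(Y, 2))))
Add(Mul(9, Function('A')(-11)), 128) = Add(Mul(9, Add(13, Mul(2, Pow(-11, 2)))), 128) = Add(Mul(9, Add(13, Mul(2, 121))), 128) = Add(Mul(9, Add(13, 242)), 128) = Add(Mul(9, 255), 128) = Add(2295, 128) = 2423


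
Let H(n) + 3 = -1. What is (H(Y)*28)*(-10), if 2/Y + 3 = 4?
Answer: 1120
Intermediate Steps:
Y = 2 (Y = 2/(-3 + 4) = 2/1 = 2*1 = 2)
H(n) = -4 (H(n) = -3 - 1 = -4)
(H(Y)*28)*(-10) = -4*28*(-10) = -112*(-10) = 1120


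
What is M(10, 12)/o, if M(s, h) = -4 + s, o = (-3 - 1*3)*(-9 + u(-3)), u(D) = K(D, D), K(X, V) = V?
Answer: 1/12 ≈ 0.083333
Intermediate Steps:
u(D) = D
o = 72 (o = (-3 - 1*3)*(-9 - 3) = (-3 - 3)*(-12) = -6*(-12) = 72)
M(10, 12)/o = (-4 + 10)/72 = 6*(1/72) = 1/12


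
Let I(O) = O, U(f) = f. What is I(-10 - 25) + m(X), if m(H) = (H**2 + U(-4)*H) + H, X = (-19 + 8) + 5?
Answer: 19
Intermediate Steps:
X = -6 (X = -11 + 5 = -6)
m(H) = H**2 - 3*H (m(H) = (H**2 - 4*H) + H = H**2 - 3*H)
I(-10 - 25) + m(X) = (-10 - 25) - 6*(-3 - 6) = -35 - 6*(-9) = -35 + 54 = 19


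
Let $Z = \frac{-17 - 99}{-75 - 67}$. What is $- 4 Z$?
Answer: $- \frac{232}{71} \approx -3.2676$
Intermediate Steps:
$Z = \frac{58}{71}$ ($Z = - \frac{116}{-142} = \left(-116\right) \left(- \frac{1}{142}\right) = \frac{58}{71} \approx 0.8169$)
$- 4 Z = \left(-4\right) \frac{58}{71} = - \frac{232}{71}$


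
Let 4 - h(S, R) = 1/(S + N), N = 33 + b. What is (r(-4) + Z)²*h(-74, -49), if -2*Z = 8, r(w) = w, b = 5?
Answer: 2320/9 ≈ 257.78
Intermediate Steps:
N = 38 (N = 33 + 5 = 38)
h(S, R) = 4 - 1/(38 + S) (h(S, R) = 4 - 1/(S + 38) = 4 - 1/(38 + S))
Z = -4 (Z = -½*8 = -4)
(r(-4) + Z)²*h(-74, -49) = (-4 - 4)²*((151 + 4*(-74))/(38 - 74)) = (-8)²*((151 - 296)/(-36)) = 64*(-1/36*(-145)) = 64*(145/36) = 2320/9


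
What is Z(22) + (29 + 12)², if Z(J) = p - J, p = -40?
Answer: 1619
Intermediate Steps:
Z(J) = -40 - J
Z(22) + (29 + 12)² = (-40 - 1*22) + (29 + 12)² = (-40 - 22) + 41² = -62 + 1681 = 1619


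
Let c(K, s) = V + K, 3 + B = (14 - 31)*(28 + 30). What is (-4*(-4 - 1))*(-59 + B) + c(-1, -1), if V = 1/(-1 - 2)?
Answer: -62884/3 ≈ -20961.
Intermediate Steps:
V = -⅓ (V = 1/(-3) = -⅓ ≈ -0.33333)
B = -989 (B = -3 + (14 - 31)*(28 + 30) = -3 - 17*58 = -3 - 986 = -989)
c(K, s) = -⅓ + K
(-4*(-4 - 1))*(-59 + B) + c(-1, -1) = (-4*(-4 - 1))*(-59 - 989) + (-⅓ - 1) = -4*(-5)*(-1048) - 4/3 = 20*(-1048) - 4/3 = -20960 - 4/3 = -62884/3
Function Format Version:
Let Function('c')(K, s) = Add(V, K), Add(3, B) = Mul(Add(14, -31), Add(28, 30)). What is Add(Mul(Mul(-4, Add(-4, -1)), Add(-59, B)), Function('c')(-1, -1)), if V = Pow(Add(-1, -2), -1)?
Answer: Rational(-62884, 3) ≈ -20961.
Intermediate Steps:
V = Rational(-1, 3) (V = Pow(-3, -1) = Rational(-1, 3) ≈ -0.33333)
B = -989 (B = Add(-3, Mul(Add(14, -31), Add(28, 30))) = Add(-3, Mul(-17, 58)) = Add(-3, -986) = -989)
Function('c')(K, s) = Add(Rational(-1, 3), K)
Add(Mul(Mul(-4, Add(-4, -1)), Add(-59, B)), Function('c')(-1, -1)) = Add(Mul(Mul(-4, Add(-4, -1)), Add(-59, -989)), Add(Rational(-1, 3), -1)) = Add(Mul(Mul(-4, -5), -1048), Rational(-4, 3)) = Add(Mul(20, -1048), Rational(-4, 3)) = Add(-20960, Rational(-4, 3)) = Rational(-62884, 3)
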